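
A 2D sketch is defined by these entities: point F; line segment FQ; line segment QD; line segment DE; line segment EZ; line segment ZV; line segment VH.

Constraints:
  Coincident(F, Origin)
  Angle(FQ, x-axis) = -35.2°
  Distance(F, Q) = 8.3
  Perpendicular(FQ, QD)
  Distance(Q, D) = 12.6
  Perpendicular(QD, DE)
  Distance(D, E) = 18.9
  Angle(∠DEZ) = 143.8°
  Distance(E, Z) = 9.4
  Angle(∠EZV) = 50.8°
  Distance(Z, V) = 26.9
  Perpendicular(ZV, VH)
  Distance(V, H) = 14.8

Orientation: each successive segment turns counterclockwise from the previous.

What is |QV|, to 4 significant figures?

0.5271

F is at the origin; FQ runs at -35.2° with length 8.3, so Q = (6.782, -4.784). The perpendicularity gives QD at right angles to FQ, so QD runs at 54.80°; with |QD| = 12.6, D = (14.05, 5.512). QD ⟂ DE, so DE runs at 144.8°; with |DE| = 18.9, E = (-1.399, 16.41). ∠DEZ = 143.8° gives EZ at -179.0° from the x-axis; with |EZ| = 9.4, Z = (-10.80, 16.24). ∠EZV = 50.8° gives ZV at -49.80° from the x-axis; with |ZV| = 26.9, V = (6.566, -4.304). Then |QV| = |V − Q| = 0.5271.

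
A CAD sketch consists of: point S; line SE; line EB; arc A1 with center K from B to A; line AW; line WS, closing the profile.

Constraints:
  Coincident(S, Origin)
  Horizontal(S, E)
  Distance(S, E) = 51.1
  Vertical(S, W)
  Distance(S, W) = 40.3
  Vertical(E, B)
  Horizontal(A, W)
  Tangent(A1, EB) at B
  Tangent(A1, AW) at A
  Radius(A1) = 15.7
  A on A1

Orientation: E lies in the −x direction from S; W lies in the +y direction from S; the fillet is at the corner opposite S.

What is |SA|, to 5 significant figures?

53.640

S is at the origin; SE is horizontal with |SE| = 51.1 and E on the −x side, so E = (-51.100, 0.0000). SW is vertical with |SW| = 40.3 and W on the +y side, so W = (0.0000, 40.300). The virtual corner opposite S is at (-51.100, 40.300). Tangency of A1 to EB means the radius KB is perpendicular to EB and tangency of A1 to AW means the radius KA is perpendicular to AW, with radius 15.7, so the center K sits 15.7 in from both sides at K = (-35.400, 24.600). That places the tangent points at B = (-51.100, 24.600) on EB and A = (-35.400, 40.300) on AW. Then |SA| = |A − S| = 53.640.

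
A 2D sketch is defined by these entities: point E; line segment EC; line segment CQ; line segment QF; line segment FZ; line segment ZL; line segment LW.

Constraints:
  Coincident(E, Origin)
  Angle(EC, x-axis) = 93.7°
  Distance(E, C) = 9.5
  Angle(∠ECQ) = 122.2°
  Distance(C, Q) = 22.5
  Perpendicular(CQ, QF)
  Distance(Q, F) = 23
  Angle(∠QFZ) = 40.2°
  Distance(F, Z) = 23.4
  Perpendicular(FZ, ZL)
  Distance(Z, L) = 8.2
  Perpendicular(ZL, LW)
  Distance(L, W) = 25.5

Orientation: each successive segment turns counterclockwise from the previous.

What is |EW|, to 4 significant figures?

36.94

The perpendicularity gives ZL at right angles to FZ, so ZL runs at 111.3°; with |ZL| = 8.2, L = (-12.54, 16.14). ZL is perpendicular to LW, so LW runs at -158.7°; with |LW| = 25.5, W = (-36.30, 6.881). Then |EW| = |W − E| = 36.94.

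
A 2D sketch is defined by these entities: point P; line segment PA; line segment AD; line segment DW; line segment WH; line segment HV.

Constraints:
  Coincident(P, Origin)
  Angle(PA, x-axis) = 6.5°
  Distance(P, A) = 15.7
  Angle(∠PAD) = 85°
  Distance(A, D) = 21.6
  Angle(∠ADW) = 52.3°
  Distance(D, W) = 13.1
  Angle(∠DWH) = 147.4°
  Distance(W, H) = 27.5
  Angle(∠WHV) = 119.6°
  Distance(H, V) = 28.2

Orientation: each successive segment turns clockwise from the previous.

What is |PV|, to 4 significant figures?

37.89

∠DWH = 147.4° gives WH at 111.2° from the x-axis; with |WH| = 27.5, H = (-4.351, 13.56). ∠WHV = 119.6° gives HV at 50.80° from the x-axis; with |HV| = 28.2, V = (13.47, 35.41). Then |PV| = |V − P| = 37.89.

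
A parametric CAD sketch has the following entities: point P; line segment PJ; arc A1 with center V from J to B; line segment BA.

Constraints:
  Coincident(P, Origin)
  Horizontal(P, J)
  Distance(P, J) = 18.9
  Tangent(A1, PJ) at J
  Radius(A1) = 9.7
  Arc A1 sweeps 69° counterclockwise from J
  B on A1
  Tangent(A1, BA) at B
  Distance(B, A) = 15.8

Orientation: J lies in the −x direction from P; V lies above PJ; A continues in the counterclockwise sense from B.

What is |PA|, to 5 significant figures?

21.387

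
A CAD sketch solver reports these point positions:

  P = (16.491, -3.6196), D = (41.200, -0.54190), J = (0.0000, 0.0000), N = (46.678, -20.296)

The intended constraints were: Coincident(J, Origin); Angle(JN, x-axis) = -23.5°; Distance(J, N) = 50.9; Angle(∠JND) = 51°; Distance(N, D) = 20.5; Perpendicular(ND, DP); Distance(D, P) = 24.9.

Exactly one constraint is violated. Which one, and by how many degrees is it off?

Perpendicular(ND, DP) — off by 8.40°.

J = (0.00, 0.00) ✓; JN at -23.50° ✓; |JN| = 50.90 ✓; ∠JND = 51.00° ✓; |ND| = 20.50 ✓; ∠(ND, DP) = 81.60° ✗; |DP| = 24.90 ✓.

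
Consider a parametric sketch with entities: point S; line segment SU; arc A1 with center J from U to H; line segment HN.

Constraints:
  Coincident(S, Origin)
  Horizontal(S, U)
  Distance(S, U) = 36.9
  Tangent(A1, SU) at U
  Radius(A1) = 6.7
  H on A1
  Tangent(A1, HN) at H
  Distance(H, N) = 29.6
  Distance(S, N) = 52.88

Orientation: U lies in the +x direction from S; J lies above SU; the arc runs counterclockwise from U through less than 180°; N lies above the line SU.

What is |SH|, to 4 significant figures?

44.20

Checks: S.y = 0.00, U.y = 0.00 ✓; |JH| = 6.700 ✓; ∠(JH, HN) = 90.00° ✓; |HN| = 29.60 ✓; |SN| = 52.88 ✓.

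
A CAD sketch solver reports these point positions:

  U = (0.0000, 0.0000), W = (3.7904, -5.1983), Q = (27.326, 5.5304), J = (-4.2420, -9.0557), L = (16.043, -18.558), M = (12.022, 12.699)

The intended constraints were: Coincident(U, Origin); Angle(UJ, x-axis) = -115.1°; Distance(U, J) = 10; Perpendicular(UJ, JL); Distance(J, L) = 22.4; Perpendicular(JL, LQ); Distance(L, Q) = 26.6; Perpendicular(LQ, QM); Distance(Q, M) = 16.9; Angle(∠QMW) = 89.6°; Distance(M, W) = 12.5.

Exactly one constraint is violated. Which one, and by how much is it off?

Distance(M, W) = 12.5 — off by 7.20.

U = (0.00, 0.00) ✓; UJ at -115.1° ✓; |UJ| = 10.00 ✓; ∠(UJ, JL) = 90.00° ✓; |JL| = 22.40 ✓; ∠(JL, LQ) = 90.00° ✓; |LQ| = 26.60 ✓; ∠(LQ, QM) = 90.00° ✓; |QM| = 16.90 ✓; ∠QMW = 89.60° ✓; |MW| = 19.70 ✗.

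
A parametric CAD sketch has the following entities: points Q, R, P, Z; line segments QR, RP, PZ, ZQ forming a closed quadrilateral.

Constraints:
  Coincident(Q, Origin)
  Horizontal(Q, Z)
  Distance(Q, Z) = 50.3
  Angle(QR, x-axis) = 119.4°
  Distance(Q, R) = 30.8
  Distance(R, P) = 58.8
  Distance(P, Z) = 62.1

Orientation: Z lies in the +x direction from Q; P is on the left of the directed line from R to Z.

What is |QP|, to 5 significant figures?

68.580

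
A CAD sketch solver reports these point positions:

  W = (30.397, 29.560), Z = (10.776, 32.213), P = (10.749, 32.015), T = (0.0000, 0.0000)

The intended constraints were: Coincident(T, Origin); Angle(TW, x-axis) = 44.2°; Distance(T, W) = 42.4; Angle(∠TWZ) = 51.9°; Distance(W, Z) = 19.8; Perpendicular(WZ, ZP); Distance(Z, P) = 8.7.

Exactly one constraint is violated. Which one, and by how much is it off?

Distance(Z, P) = 8.7 — off by 8.50.

T = (0.00, 0.00) ✓; TW at 44.20° ✓; |TW| = 42.40 ✓; ∠TWZ = 51.90° ✓; |WZ| = 19.80 ✓; ∠(WZ, ZP) = 89.94° ✓; |ZP| = 0.1998 ✗.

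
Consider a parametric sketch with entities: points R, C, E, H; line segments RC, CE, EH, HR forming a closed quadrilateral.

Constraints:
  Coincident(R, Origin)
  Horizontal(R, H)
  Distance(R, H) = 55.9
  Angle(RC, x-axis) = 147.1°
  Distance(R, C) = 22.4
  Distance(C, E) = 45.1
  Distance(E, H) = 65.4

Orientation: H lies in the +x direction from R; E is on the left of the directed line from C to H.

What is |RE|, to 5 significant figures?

47.829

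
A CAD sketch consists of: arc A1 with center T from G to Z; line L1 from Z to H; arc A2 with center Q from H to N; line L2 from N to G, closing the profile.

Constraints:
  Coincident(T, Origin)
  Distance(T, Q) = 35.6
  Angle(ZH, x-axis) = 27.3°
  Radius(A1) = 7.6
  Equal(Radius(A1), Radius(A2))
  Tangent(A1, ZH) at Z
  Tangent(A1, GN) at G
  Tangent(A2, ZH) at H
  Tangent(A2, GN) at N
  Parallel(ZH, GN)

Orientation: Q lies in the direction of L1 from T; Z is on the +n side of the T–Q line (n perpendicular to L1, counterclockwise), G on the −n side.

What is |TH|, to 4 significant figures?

36.40

The slot axis is L1's direction at 27.3°, so u = (cos 27.3°, sin 27.3°) = (0.8886, 0.4586) and n = (−sin 27.3°, cos 27.3°) = (-0.4586, 0.8886). T is at the origin and Q lies 35.6 along u from T, so Q = 35.6·u = (31.63, 16.33). Tangency of A1 to both parallel lines with radius 7.6 puts Z and G at T ± 7.6·n: Z = (-3.486, 6.753), G = (3.486, -6.753). Equal radii place H and N the same way about Q: H = Q + 7.6·n = (28.15, 23.08), N = Q − 7.6·n = (35.12, 9.574). Then |TH| = |H − T| = 36.40.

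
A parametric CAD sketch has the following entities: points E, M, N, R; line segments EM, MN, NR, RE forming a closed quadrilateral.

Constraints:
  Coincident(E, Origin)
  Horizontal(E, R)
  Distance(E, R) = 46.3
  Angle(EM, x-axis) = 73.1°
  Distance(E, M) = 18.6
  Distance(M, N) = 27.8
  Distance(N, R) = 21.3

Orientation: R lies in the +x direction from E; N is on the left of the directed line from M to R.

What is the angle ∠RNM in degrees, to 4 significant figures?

130.1°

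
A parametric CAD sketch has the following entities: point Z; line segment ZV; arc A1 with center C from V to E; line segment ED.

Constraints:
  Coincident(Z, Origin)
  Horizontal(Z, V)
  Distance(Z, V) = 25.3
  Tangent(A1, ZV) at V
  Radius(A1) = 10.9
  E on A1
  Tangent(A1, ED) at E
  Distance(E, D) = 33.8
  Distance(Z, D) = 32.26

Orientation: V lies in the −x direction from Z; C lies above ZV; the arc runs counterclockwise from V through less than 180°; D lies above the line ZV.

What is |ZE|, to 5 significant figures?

17.048

Z is at the origin; ZV is horizontal with |ZV| = 25.3 and V on the −x side, so V = (-25.300, 0.0000). Tangency of A1 to ZV means the radius CV is perpendicular to ZV, so C = V + (0, 10.9) = (-25.300, 10.900). Since CE ⟂ ED (tangency), |CD| = √(10.9² + 33.8²) = 35.514 regardless of where E sits on A1. So D lies on both circle(Z, 32.26) and circle(C, 35.514); the above-ZV intersection is D = (3.1909, 32.102). E is the foot of the tangent from D: E = (-16.423, 4.5748).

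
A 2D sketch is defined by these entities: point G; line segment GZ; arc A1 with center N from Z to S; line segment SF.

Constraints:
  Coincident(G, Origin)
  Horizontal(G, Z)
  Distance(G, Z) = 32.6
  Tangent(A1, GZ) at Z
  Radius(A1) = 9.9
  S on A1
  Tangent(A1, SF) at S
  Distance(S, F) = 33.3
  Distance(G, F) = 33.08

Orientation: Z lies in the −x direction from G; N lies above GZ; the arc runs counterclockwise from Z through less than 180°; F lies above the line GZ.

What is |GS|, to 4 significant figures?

24.70

Checks: |NS| = 9.900 ✓; ∠(NS, SF) = 90.00° ✓; |SF| = 33.30 ✓; |GF| = 33.08 ✓.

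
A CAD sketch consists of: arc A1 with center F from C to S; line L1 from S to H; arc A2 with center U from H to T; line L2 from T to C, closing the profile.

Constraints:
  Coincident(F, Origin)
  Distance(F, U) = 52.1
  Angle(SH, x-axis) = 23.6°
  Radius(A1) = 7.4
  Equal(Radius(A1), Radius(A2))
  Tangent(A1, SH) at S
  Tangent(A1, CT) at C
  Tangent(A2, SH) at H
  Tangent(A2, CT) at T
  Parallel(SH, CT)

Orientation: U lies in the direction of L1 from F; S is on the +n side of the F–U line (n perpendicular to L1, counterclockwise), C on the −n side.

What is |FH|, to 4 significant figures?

52.62

The slot axis is L1's direction at 23.6°, so u = (cos 23.6°, sin 23.6°) = (0.9164, 0.4003) and n = (−sin 23.6°, cos 23.6°) = (-0.4003, 0.9164). F is at the origin and U lies 52.1 along u from F, so U = 52.1·u = (47.74, 20.86). Tangency of A1 to both parallel lines with radius 7.4 puts S and C at F ± 7.4·n: S = (-2.963, 6.781), C = (2.963, -6.781). Equal radii place H and T the same way about U: H = U + 7.4·n = (44.78, 27.64), T = U − 7.4·n = (50.71, 14.08). Then |FH| = |H − F| = 52.62.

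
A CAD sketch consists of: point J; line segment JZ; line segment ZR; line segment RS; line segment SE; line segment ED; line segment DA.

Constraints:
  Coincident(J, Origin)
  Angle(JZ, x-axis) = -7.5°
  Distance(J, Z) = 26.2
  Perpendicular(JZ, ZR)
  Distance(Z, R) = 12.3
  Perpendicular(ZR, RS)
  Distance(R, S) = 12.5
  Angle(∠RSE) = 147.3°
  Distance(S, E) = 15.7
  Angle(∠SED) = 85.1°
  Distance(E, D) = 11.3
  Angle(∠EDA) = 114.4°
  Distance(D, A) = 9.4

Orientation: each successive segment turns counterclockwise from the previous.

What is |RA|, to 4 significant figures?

18.09

J is at the origin; JZ runs at -7.5° with length 26.2, so Z = (25.98, -3.420). JZ ⟂ ZR, so ZR runs at 82.50°; with |ZR| = 12.3, R = (27.58, 8.775). ZR is perpendicular to RS, so RS runs at 172.5°; with |RS| = 12.5, S = (15.19, 10.41). ∠RSE = 147.3° gives SE at -154.8° from the x-axis; with |SE| = 15.7, E = (0.9825, 3.722). ∠SED = 85.1° gives ED at -59.90° from the x-axis; with |ED| = 11.3, D = (6.650, -6.054). ∠EDA = 114.4° gives DA at 5.700° from the x-axis; with |DA| = 9.4, A = (16.00, -5.121). Then |RA| = |A − R| = 18.09.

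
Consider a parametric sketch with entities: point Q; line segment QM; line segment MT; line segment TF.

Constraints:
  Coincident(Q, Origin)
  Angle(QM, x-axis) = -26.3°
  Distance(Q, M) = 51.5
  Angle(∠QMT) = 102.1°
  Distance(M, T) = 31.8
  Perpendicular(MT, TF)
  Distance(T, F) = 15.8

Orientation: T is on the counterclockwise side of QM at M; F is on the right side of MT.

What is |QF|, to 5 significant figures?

78.683

∠QMT = 102.1°, so MT runs at -26.3° + (180° − 102.1°) = 51.600° from the x-axis; with |MT| = 31.8, T = M + 31.8·(cos 51.600°, sin 51.600°) = (65.922, 2.1033). The perpendicularity gives TF at right angles to MT; with |TF| = 15.8 on the right of MT, F = T + 15.8·(0.78369, -0.62115) = (78.304, -7.7108). Then |QF| = |F − Q| = 78.683.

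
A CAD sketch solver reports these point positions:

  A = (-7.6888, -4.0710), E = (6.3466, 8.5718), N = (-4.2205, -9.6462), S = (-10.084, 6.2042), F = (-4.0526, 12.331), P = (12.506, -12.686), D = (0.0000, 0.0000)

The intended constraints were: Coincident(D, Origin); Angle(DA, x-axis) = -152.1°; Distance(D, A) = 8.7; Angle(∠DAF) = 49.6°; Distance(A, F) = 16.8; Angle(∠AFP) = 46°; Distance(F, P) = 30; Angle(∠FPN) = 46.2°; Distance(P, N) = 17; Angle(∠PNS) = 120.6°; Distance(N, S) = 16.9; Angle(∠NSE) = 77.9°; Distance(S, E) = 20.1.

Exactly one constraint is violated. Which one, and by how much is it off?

Distance(S, E) = 20.1 — off by 3.50.

D = (0.00, 0.00) ✓; DA at -152.1° ✓; |DA| = 8.700 ✓; ∠DAF = 49.60° ✓; |AF| = 16.80 ✓; ∠AFP = 46.00° ✓; |FP| = 30.00 ✓; ∠FPN = 46.20° ✓; |PN| = 17.00 ✓; ∠PNS = 120.6° ✓; |NS| = 16.90 ✓; ∠NSE = 77.90° ✓; |SE| = 16.60 ✗.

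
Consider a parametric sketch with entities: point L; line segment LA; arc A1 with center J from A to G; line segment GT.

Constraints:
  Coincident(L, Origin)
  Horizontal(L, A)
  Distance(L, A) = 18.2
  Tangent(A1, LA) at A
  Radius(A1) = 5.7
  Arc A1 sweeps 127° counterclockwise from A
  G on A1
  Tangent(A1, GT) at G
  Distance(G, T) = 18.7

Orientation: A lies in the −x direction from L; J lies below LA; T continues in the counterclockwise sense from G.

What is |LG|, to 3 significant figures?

24.5

L is at the origin; LA is horizontal with |LA| = 18.2 and A on the −x side, so A = (-18.2, 0.00). Since A1 is tangent to LA there, JA ⟂ LA, so J = A + (0, -5.7) = (-18.2, -5.70). On A1, A sits at bearing 90° from J; a 127° counterclockwise sweep puts G at bearing 217°, so G = J + 5.7·(cos 217°, sin 217°) = (-22.8, -9.13). Then |LG| = |G − L| = 24.5.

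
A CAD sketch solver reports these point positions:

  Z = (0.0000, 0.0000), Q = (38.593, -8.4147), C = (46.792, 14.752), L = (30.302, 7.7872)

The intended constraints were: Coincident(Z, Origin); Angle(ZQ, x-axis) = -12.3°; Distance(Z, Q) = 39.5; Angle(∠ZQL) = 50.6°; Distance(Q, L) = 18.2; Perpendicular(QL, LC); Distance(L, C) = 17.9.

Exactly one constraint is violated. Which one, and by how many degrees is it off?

Perpendicular(QL, LC) — off by 4.20°.

Z = (0.00, 0.00) ✓; ZQ at -12.30° ✓; |ZQ| = 39.50 ✓; ∠ZQL = 50.60° ✓; |QL| = 18.20 ✓; ∠(QL, LC) = 94.20° ✗; |LC| = 17.90 ✓.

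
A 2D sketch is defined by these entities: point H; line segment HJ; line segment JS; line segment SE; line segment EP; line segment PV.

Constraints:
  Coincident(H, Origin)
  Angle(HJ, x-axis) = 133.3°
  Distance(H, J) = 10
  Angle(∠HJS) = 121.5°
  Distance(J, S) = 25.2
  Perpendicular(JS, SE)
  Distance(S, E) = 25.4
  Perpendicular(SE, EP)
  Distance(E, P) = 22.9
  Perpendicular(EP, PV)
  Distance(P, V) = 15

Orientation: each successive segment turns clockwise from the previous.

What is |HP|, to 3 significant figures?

18.5

H is at the origin; HJ runs at 133.3° with length 10.0, so J = (-6.86, 7.28). ∠HJS = 121.5° gives JS at 74.8° from the x-axis; with |JS| = 25.2, S = (-0.251, 31.6). JS ⟂ SE, so SE runs at -15.2°; with |SE| = 25.4, E = (24.3, 24.9). The perpendicularity gives EP at right angles to SE, so EP runs at -105°; with |EP| = 22.9, P = (18.3, 2.84). Then |HP| = |P − H| = 18.5.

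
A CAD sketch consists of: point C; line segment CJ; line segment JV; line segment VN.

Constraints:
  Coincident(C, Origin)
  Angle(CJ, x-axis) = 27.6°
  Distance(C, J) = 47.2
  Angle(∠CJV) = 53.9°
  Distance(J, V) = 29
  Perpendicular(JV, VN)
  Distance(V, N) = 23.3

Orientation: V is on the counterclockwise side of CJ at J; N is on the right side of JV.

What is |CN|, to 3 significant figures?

61.4

C is at the origin; CJ runs at 27.6° with length 47.2, so J = 47.2·(cos 27.6°, sin 27.6°) = (41.8, 21.9). ∠CJV = 53.9°, so JV runs at 27.6° + (180° − 53.9°) = 154° from the x-axis; with |JV| = 29.0, V = J + 29.0·(cos 154°, sin 154°) = (15.8, 34.7). JV is perpendicular to VN; with |VN| = 23.3 on the right of JV, N = V + 23.3·(0.443, 0.896) = (26.2, 55.6). Then |CN| = |N − C| = 61.4.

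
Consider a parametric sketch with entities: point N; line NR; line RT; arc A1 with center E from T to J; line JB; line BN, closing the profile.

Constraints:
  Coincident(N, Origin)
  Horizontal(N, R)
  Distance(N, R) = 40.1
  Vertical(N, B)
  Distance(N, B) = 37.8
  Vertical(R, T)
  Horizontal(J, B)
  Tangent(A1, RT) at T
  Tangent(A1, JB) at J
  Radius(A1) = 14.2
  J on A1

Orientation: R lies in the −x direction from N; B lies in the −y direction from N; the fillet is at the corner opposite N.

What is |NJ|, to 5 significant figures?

45.822

The virtual corner opposite N is at (-40.100, -37.800). Since A1 is tangent to RT there, ET ⟂ RT and tangency of A1 to JB means the radius EJ is perpendicular to JB, with radius 14.2, so the center E sits 14.2 in from both sides at E = (-25.900, -23.600). That places the tangent points at T = (-40.100, -23.600) on RT and J = (-25.900, -37.800) on JB. Then |NJ| = |J − N| = 45.822.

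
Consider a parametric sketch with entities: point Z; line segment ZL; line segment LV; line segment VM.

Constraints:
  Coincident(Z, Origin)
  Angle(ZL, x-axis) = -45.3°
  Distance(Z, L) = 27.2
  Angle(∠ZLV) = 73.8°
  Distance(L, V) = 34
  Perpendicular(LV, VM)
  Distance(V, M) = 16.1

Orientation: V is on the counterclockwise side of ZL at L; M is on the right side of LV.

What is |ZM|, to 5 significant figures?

49.801

Z is at the origin; ZL runs at -45.3° with length 27.2, so L = 27.2·(cos -45.3°, sin -45.3°) = (19.132, -19.334). ∠ZLV = 73.8°, so LV runs at -45.3° + (180° − 73.8°) = 60.900° from the x-axis; with |LV| = 34.0, V = L + 34.0·(cos 60.900°, sin 60.900°) = (35.668, 10.375). LV is perpendicular to VM; with |VM| = 16.1 on the right of LV, M = V + 16.1·(0.87377, -0.48634) = (49.735, 2.5445). Then |ZM| = |M − Z| = 49.801.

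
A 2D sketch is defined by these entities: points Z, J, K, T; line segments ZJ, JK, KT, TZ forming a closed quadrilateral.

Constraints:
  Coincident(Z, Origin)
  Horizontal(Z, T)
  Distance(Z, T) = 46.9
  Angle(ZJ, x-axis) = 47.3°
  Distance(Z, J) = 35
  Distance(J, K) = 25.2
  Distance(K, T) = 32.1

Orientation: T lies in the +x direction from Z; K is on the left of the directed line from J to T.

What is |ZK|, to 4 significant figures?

57.83

Z is at the origin; Z and T share the same y with |ZT| = 46.9 and T in +x, so T = (46.9, 0). ZJ runs at 47.3° with |ZJ| = 35.0, so J = (23.74, 25.72). K is determined by |JK| = 25.2 and |KT| = 32.1 together: it lies at the intersection of circle(J, 25.2) and circle(T, 32.1). With |JT| = 34.62, the foot of the radical line on JT is 11.60 from J and the perpendicular offset is √(25.2² − 11.60²) = 22.37. Taking the left-of-JT solution: K = (48.12, 32.08).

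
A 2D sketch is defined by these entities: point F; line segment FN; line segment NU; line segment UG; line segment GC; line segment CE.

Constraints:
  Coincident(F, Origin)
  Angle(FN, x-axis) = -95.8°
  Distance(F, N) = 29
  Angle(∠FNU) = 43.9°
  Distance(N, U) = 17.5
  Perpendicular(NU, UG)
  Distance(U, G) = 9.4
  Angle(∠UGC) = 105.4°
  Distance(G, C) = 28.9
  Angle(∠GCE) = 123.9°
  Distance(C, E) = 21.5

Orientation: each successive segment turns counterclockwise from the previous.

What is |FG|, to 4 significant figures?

11.23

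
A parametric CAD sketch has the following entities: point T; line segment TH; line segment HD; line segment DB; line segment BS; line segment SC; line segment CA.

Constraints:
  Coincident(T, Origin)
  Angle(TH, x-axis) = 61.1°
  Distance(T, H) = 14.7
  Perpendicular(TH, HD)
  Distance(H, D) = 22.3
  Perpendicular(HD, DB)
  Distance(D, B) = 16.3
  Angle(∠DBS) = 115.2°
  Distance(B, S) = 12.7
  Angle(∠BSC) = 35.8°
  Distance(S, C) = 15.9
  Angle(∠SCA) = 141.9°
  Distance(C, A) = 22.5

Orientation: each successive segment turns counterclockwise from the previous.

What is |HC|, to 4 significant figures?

20.09

∠DBS = 115.2° gives BS at -54.10° from the x-axis; with |BS| = 12.7, S = (-12.85, -0.9111). ∠BSC = 35.8° gives SC at 90.10° from the x-axis; with |SC| = 15.9, C = (-12.88, 14.99). Then |HC| = |C − H| = 20.09.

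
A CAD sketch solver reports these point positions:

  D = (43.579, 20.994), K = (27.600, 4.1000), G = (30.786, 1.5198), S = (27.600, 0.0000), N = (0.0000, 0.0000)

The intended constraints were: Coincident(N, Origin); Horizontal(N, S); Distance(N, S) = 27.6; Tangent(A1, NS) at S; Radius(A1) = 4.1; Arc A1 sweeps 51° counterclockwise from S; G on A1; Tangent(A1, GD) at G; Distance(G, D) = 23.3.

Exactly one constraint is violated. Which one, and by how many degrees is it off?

Tangent(A1, GD) at G — off by 5.70°.

N = (0.00, 0.00) ✓; N.y = 0.00, S.y = 0.00 ✓; |NS| = 27.60 ✓; ∠(KS, SN) = 90.00° ✓; |KS| = 4.100 ✓; bearing(K→G) − bearing(K→S) = 51.00° ✓; |KG| = 4.100 ✓; ∠(KG, GD) = 84.30° ✗; |GD| = 23.30 ✓.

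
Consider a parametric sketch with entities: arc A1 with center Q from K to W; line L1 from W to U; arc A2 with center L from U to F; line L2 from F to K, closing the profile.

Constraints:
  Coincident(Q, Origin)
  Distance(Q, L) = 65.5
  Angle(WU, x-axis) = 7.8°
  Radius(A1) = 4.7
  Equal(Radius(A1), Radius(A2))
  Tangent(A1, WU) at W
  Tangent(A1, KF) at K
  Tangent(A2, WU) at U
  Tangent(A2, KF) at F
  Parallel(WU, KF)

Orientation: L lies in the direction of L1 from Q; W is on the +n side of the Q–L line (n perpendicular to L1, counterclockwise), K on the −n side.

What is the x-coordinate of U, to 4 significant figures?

64.26

The slot axis is L1's direction at 7.8°, so u = (cos 7.8°, sin 7.8°) = (0.9907, 0.1357) and n = (−sin 7.8°, cos 7.8°) = (-0.1357, 0.9907). Q is at the origin and L lies 65.5 along u from Q, so L = 65.5·u = (64.89, 8.889). Tangency of A1 to both parallel lines with radius 4.7 puts W and K at Q ± 4.7·n: W = (-0.6379, 4.657), K = (0.6379, -4.657). Equal radii place U and F the same way about L: U = L + 4.7·n = (64.26, 13.55), F = L − 4.7·n = (65.53, 4.233). So U.x = 64.26.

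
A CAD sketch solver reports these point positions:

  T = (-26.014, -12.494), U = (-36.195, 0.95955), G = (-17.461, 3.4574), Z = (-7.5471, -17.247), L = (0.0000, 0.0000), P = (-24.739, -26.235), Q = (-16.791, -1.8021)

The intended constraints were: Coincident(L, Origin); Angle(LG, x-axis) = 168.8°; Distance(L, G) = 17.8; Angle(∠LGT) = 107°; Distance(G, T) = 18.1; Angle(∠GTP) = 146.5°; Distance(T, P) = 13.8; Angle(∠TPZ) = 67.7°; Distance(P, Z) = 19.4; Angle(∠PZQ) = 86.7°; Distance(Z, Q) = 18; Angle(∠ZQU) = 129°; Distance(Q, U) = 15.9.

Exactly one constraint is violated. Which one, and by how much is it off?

Distance(Q, U) = 15.9 — off by 3.70.

L = (0.00, 0.00) ✓; LG at 168.8° ✓; |LG| = 17.80 ✓; ∠LGT = 107.0° ✓; |GT| = 18.10 ✓; ∠GTP = 146.5° ✓; |TP| = 13.80 ✓; ∠TPZ = 67.70° ✓; |PZ| = 19.40 ✓; ∠PZQ = 86.70° ✓; |ZQ| = 18.00 ✓; ∠ZQU = 129.0° ✓; |QU| = 19.60 ✗.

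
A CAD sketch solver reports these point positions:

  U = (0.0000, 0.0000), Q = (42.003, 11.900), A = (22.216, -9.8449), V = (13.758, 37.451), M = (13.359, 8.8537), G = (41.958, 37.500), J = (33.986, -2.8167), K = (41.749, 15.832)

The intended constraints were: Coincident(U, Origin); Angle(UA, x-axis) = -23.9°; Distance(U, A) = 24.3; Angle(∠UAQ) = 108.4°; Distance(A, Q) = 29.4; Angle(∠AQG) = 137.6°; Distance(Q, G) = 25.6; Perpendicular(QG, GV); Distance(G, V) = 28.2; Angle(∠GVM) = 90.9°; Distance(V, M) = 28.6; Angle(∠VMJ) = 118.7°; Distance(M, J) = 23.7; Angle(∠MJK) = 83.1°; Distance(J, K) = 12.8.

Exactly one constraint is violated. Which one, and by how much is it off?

Distance(J, K) = 12.8 — off by 7.40.

U = (0.00, 0.00) ✓; UA at -23.90° ✓; |UA| = 24.30 ✓; ∠UAQ = 108.4° ✓; |AQ| = 29.40 ✓; ∠AQG = 137.6° ✓; |QG| = 25.60 ✓; ∠(QG, GV) = 90.00° ✓; |GV| = 28.20 ✓; ∠GVM = 90.90° ✓; |VM| = 28.60 ✓; ∠VMJ = 118.7° ✓; |MJ| = 23.70 ✓; ∠MJK = 83.10° ✓; |JK| = 20.20 ✗.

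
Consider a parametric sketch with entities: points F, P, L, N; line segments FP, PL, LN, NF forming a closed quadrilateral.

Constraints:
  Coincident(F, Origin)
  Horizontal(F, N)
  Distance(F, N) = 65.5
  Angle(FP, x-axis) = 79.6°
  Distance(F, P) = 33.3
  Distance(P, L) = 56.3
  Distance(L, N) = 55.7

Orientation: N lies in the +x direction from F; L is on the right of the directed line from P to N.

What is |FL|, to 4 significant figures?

27.19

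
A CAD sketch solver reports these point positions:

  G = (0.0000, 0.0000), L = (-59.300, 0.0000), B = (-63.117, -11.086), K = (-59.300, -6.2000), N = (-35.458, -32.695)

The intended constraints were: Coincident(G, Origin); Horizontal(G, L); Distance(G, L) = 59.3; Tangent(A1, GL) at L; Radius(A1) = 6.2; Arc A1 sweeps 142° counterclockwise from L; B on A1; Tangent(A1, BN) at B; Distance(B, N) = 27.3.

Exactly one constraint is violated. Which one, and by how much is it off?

Distance(B, N) = 27.3 — off by 7.80.

G = (0.00, 0.00) ✓; G.y = 0.00, L.y = 0.00 ✓; |GL| = 59.30 ✓; ∠(KL, LG) = 90.00° ✓; |KL| = 6.200 ✓; bearing(K→B) − bearing(K→L) = 142.0° ✓; |KB| = 6.200 ✓; ∠(KB, BN) = 90.00° ✓; |BN| = 35.10 ✗.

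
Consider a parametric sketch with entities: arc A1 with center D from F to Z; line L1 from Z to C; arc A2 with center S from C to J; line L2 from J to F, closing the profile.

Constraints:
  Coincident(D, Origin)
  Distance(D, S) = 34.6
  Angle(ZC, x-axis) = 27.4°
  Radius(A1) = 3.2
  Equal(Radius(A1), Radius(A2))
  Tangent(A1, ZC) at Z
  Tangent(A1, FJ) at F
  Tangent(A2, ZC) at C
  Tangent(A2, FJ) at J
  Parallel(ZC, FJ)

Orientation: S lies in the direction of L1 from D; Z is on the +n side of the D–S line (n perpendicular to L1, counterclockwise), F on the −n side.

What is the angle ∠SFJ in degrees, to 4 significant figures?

5.284°

Tangency of A1 to both parallel lines with radius 3.2 puts Z and F at D ± 3.2·n: Z = (-1.473, 2.841), F = (1.473, -2.841). Equal radii place C and J the same way about S: C = S + 3.2·n = (29.25, 18.76), J = S − 3.2·n = (32.19, 13.08). Then cos ∠SFJ = FS·FJ / (|FS||FJ|), giving 5.284°.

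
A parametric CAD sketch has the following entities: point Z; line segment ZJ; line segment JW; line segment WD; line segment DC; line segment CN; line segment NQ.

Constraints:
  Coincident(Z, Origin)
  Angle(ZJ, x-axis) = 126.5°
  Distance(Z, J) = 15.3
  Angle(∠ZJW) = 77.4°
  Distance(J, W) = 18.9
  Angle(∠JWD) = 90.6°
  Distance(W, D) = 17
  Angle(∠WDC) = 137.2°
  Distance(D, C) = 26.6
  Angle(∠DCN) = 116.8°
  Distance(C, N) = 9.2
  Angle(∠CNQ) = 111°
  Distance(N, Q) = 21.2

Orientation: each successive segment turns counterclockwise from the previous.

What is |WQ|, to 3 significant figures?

31.5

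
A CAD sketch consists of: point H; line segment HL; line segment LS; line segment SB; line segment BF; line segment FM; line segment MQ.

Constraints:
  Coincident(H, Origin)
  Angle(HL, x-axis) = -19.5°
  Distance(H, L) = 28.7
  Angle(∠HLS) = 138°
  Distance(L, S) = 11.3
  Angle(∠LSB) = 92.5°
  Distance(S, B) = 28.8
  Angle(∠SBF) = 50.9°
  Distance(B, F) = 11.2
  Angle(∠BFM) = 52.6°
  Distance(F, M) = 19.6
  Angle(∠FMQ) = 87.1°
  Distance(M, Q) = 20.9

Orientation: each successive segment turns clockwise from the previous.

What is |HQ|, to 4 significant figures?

51.65

∠BFM = 52.6° gives FM at -45.50° from the x-axis; with |FM| = 19.6, M = (23.08, -37.24). ∠FMQ = 87.1° gives MQ at -138.4° from the x-axis; with |MQ| = 20.9, Q = (7.446, -51.11). Then |HQ| = |Q − H| = 51.65.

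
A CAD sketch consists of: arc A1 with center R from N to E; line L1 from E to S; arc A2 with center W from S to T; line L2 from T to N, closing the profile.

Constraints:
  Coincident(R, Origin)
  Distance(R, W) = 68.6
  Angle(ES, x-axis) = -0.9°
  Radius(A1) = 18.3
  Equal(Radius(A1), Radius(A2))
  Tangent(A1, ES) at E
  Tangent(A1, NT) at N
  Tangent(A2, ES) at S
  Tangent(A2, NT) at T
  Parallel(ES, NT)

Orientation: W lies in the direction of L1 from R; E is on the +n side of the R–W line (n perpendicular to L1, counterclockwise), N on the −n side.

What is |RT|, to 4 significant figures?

71.00

Tangency of A1 to both parallel lines with radius 18.3 puts E and N at R ± 18.3·n: E = (0.2874, 18.30), N = (-0.2874, -18.30). Equal radii place S and T the same way about W: S = W + 18.3·n = (68.88, 17.22), T = W − 18.3·n = (68.30, -19.38). Then |RT| = |T − R| = 71.00.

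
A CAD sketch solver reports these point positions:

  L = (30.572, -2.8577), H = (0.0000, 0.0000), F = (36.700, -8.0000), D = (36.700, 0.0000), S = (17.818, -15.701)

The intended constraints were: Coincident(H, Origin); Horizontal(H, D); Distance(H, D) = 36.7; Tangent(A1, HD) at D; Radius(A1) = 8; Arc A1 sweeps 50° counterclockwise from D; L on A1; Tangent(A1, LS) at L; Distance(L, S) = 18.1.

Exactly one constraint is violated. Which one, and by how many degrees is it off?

Tangent(A1, LS) at L — off by 4.80°.

H = (0.00, 0.00) ✓; H.y = 0.00, D.y = 0.00 ✓; |HD| = 36.70 ✓; ∠(FD, DH) = 90.00° ✓; |FD| = 8.000 ✓; bearing(F→L) − bearing(F→D) = 50.00° ✓; |FL| = 8.000 ✓; ∠(FL, LS) = 94.80° ✗; |LS| = 18.10 ✓.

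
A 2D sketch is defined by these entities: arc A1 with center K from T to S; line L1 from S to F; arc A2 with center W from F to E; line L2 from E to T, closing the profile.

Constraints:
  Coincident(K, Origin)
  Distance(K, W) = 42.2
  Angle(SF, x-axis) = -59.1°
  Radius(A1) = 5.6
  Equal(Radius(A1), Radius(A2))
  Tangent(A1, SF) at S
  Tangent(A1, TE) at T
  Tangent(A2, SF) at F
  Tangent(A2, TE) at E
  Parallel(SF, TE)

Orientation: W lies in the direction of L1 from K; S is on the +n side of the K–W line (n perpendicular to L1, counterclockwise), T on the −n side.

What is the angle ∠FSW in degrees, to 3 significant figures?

7.56°

The slot axis is L1's direction at -59.1°, so u = (cos -59.1°, sin -59.1°) = (0.514, -0.858) and n = (−sin -59.1°, cos -59.1°) = (0.858, 0.514). K is at the origin and W lies 42.2 along u from K, so W = 42.2·u = (21.7, -36.2). Tangency of A1 to both parallel lines with radius 5.6 puts S and T at K ± 5.6·n: S = (4.81, 2.88), T = (-4.81, -2.88). Equal radii place F and E the same way about W: F = W + 5.6·n = (26.5, -33.3), E = W − 5.6·n = (16.9, -39.1). Then cos ∠FSW = SF·SW / (|SF||SW|), giving 7.56°.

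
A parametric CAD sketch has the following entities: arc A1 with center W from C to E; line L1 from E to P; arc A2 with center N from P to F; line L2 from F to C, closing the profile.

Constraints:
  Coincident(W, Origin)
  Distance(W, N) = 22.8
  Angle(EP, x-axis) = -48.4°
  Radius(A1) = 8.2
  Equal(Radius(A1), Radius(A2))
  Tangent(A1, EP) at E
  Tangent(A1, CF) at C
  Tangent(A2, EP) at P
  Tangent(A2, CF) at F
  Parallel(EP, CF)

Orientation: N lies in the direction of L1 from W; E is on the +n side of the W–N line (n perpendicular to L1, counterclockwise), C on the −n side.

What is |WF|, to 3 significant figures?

24.2

The slot axis is L1's direction at -48.4°, so u = (cos -48.4°, sin -48.4°) = (0.664, -0.748) and n = (−sin -48.4°, cos -48.4°) = (0.748, 0.664). W is at the origin and N lies 22.8 along u from W, so N = 22.8·u = (15.1, -17.0). Tangency of A1 to both parallel lines with radius 8.2 puts E and C at W ± 8.2·n: E = (6.13, 5.44), C = (-6.13, -5.44). Equal radii place P and F the same way about N: P = N + 8.2·n = (21.3, -11.6), F = N − 8.2·n = (9.01, -22.5). Then |WF| = |F − W| = 24.2.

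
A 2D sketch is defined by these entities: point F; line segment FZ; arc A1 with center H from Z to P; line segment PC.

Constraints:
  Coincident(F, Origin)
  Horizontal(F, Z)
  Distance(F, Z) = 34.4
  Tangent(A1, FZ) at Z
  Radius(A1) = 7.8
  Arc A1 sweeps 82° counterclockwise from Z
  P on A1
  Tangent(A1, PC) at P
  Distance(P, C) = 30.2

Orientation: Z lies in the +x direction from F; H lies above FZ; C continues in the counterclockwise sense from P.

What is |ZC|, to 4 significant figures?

38.51

F is at the origin; FZ is horizontal with |FZ| = 34.4 and Z on the +x side, so Z = (34.40, 0.000). Tangency of A1 to FZ means the radius HZ is perpendicular to FZ, so H = Z + (0, 7.8) = (34.40, 7.800). On A1, Z sits at bearing -90° from H; an 82° counterclockwise sweep puts P at bearing -8°, so P = H + 7.8·(cos -8°, sin -8°) = (42.12, 6.714). The tangent condition forces HP to be normal to PC, so PC runs along (−sin -8°, cos -8°); with |PC| = 30.2, C = (46.33, 36.62). Then |ZC| = |C − Z| = 38.51.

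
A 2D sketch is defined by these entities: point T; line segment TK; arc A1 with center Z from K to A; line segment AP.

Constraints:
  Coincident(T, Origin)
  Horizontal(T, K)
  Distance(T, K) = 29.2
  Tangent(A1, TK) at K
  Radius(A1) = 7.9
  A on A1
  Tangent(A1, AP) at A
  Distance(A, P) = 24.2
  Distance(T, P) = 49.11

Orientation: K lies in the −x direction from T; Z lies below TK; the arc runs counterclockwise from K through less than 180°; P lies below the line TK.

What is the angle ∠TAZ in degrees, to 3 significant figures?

12.2°

Checks: ∠(ZK, KT) = 90.00° ✓; |ZK| = 7.900 ✓; |ZA| = 7.900 ✓; ∠(ZA, AP) = 90.00° ✓; |AP| = 24.20 ✓; |TP| = 49.11 ✓.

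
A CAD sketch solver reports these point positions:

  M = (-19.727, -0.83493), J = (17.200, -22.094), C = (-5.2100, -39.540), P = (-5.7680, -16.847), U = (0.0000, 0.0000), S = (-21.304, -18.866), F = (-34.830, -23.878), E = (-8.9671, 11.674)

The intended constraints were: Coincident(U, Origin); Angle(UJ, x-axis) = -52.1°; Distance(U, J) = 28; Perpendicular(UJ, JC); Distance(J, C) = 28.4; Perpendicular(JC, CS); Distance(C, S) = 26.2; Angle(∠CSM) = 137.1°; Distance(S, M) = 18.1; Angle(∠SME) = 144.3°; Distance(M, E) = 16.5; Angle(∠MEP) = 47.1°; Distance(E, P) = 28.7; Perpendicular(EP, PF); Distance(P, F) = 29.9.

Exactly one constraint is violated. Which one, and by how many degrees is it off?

Perpendicular(EP, PF) — off by 7.20°.

U = (0.00, 0.00) ✓; UJ at -52.10° ✓; |UJ| = 28.00 ✓; ∠(UJ, JC) = 90.00° ✓; |JC| = 28.40 ✓; ∠(JC, CS) = 90.00° ✓; |CS| = 26.20 ✓; ∠CSM = 137.1° ✓; |SM| = 18.10 ✓; ∠SME = 144.3° ✓; |ME| = 16.50 ✓; ∠MEP = 47.10° ✓; |EP| = 28.70 ✓; ∠(EP, PF) = 82.80° ✗; |PF| = 29.90 ✓.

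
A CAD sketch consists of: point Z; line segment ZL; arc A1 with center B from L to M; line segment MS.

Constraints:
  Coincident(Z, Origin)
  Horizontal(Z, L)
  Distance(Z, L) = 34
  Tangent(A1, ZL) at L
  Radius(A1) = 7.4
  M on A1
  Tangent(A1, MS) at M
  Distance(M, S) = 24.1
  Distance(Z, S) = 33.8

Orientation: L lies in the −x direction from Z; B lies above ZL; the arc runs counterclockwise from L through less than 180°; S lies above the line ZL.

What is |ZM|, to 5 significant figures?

27.458

Z is at the origin; ZL is horizontal with |ZL| = 34.0 and L on the −x side, so L = (-34.000, 0.0000). Tangency of A1 to ZL means the radius BL is perpendicular to ZL, so B = L + (0, 7.4) = (-34.000, 7.4000). Since BM ⟂ MS (tangency), |BS| = √(7.4² + 24.1²) = 25.211 regardless of where M sits on A1. So S lies on both circle(Z, 33.8) and circle(B, 25.211); the above-ZL intersection is S = (-19.206, 27.813). M is the foot of the tangent from S: M = (-26.997, 5.0076).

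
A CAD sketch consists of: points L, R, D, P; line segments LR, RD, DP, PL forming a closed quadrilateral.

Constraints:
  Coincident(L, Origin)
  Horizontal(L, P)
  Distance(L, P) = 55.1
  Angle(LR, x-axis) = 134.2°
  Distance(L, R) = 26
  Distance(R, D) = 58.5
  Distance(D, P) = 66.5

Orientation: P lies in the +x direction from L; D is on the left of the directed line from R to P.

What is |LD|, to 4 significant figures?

63.74

Checks: |LP| = 55.10 ✓; |LR| = 26.00 ✓; |RD| = 58.50 ✓; |DP| = 66.50 ✓.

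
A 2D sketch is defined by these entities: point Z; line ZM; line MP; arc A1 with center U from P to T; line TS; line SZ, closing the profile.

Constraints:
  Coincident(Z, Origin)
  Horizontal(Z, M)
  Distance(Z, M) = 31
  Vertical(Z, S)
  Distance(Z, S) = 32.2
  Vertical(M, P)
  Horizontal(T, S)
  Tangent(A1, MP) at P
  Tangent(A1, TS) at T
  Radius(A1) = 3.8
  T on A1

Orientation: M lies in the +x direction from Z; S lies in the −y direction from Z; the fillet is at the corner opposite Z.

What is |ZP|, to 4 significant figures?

42.04

Z is at the origin; ZM is horizontal with |ZM| = 31.0 and M on the +x side, so M = (31.00, 0.000). ZS is vertical with |ZS| = 32.2 and S on the −y side, so S = (0.000, -32.20). The virtual corner opposite Z is at (31.00, -32.20). Since A1 is tangent to MP there, UP ⟂ MP and A1 meets TS tangentially, so UT is at right angles to TS, with radius 3.8, so the center U sits 3.8 in from both sides at U = (27.20, -28.40). That places the tangent points at P = (31.00, -28.40) on MP and T = (27.20, -32.20) on TS. Then |ZP| = |P − Z| = 42.04.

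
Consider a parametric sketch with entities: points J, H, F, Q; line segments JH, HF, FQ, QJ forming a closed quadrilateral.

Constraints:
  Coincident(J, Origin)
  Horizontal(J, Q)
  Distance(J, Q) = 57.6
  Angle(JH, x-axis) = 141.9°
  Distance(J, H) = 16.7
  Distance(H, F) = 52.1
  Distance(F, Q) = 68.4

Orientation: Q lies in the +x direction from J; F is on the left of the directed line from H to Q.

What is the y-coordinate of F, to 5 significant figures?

53.863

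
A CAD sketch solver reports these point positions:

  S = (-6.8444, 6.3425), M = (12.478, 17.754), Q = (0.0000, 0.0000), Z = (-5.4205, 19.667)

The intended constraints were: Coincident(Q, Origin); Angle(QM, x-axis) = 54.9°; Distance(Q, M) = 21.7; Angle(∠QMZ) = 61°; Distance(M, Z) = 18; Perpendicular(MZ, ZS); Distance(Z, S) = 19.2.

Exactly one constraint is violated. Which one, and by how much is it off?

Distance(Z, S) = 19.2 — off by 5.80.

Q = (0.00, 0.00) ✓; QM at 54.90° ✓; |QM| = 21.70 ✓; ∠QMZ = 61.00° ✓; |MZ| = 18.00 ✓; ∠(MZ, ZS) = 90.00° ✓; |ZS| = 13.40 ✗.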